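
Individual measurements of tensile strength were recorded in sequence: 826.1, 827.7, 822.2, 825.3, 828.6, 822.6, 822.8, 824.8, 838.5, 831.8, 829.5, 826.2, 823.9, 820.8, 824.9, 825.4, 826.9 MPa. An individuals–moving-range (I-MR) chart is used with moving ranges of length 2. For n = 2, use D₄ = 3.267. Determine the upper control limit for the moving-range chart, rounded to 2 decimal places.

12.09

Moving ranges: 1.6, 5.5, 3.1, 3.3, 6.0, 0.2, 2.0, 13.7, 6.7, 2.3, 3.3, 2.3, 3.1, 4.1, 0.5, 1.5; M̄R̄ = 59.2000 / 16 = 3.7000
UCL_MR = D₄·M̄R̄ = 3.267 × 3.7000 = 12.0879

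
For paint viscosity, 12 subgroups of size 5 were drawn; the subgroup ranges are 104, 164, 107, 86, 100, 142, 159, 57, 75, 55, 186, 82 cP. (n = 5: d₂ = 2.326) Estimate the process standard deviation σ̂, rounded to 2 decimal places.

47.18

R̄ = (104 + 164 + 107 + 86 + 100 + 142 + 159 + 57 + 75 + 55 + 186 + 82) / 12 = 109.7500
σ̂ = R̄ / d₂ = 109.7500 / 2.326 = 47.1840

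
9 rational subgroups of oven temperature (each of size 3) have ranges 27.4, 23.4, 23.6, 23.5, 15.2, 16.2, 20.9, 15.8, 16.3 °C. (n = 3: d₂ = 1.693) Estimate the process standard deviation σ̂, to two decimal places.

R̄ = (27.4 + 23.4 + 23.6 + 23.5 + 15.2 + 16.2 + 20.9 + 15.8 + 16.3) / 9 = 20.2556
σ̂ = R̄ / d₂ = 20.2556 / 1.693 = 11.9643

11.96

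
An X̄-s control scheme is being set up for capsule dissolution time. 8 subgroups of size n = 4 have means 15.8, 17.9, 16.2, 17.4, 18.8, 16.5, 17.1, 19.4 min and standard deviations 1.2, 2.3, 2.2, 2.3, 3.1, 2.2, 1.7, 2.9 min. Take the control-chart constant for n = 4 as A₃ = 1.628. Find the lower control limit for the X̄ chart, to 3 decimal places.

13.745

X̄̄ = (15.8 + 17.9 + 16.2 + 17.4 + 18.8 + 16.5 + 17.1 + 19.4) / 8 = 17.3875
s̄ = (1.2 + 2.3 + 2.2 + 2.3 + 3.1 + 2.2 + 1.7 + 2.9) / 8 = 2.2375
LCL = X̄̄ − A₃·s̄ = 17.3875 − 1.628 × 2.2375 = 13.7448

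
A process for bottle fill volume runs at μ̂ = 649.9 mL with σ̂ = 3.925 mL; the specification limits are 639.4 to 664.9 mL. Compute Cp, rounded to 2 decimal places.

1.08

Cp = (USL − LSL) / (6σ̂) = (664.9 − 639.4) / (6 × 3.925) = 25.5000 / 23.5500 = 1.0828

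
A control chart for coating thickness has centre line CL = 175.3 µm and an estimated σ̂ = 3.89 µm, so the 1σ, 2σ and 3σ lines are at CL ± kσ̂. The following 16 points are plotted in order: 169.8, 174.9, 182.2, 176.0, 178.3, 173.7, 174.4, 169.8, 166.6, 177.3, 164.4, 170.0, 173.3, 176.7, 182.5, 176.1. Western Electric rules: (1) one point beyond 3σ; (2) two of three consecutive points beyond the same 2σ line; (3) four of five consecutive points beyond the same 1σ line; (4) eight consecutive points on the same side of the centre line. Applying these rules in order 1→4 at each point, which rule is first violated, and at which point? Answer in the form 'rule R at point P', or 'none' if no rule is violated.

rule 2 at point 11

Zone of each point (C = within 1σ̂, B = 1σ̂–2σ̂, A = 2σ̂–3σ̂, * = beyond 3σ̂; sign = side of CL): 1:-B, 2:-C, 3:+B, 4:+C, 5:+C, 6:-C, 7:-C, 8:-B, 9:-A, 10:+C, 11:-A, 12:-B, 13:-C, 14:+C, 15:+B, 16:+C
Rule 2 (two of three consecutive points beyond the same 2σ limit) is satisfied at point 11.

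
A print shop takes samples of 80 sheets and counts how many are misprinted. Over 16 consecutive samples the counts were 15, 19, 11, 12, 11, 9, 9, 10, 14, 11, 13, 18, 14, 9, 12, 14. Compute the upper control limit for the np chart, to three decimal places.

p̄ = Σdᵢ / (k·n) = 201 / (16 × 80) = 0.15703
UCL = np̄ + 3·√(np̄(1−p̄)) = 12.5625 + 3 × √(12.5625×0.84297) = 12.5625 + 3 × 3.2542 = 22.3251

22.325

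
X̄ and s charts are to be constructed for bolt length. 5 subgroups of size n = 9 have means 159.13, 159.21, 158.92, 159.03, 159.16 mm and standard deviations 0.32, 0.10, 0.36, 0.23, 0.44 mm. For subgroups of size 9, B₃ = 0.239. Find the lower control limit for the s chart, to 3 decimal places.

s̄ = (0.32 + 0.10 + 0.36 + 0.23 + 0.44) / 5 = 0.2900
LCL_s = B₃·s̄ = 0.239 × 0.2900 = 0.0693

0.069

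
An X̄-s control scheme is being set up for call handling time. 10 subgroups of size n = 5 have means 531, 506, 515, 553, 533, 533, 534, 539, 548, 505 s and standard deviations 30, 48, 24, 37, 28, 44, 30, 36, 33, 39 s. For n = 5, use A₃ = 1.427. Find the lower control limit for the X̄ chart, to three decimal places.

X̄̄ = (531 + 506 + 515 + 553 + 533 + 533 + 534 + 539 + 548 + 505) / 10 = 529.7000
s̄ = (30 + 48 + 24 + 37 + 28 + 44 + 30 + 36 + 33 + 39) / 10 = 34.9000
LCL = X̄̄ − A₃·s̄ = 529.7000 − 1.427 × 34.9000 = 479.8977

479.898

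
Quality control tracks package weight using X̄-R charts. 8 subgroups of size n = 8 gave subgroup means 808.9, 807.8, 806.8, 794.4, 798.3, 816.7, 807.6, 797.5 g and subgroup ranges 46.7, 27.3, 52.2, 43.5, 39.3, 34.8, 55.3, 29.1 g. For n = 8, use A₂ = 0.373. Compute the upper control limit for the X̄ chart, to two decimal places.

X̄̄ = (808.9 + 807.8 + 806.8 + 794.4 + 798.3 + 816.7 + 807.6 + 797.5) / 8 = 6438.0000 / 8 = 804.7500
R̄ = (46.7 + 27.3 + 52.2 + 43.5 + 39.3 + 34.8 + 55.3 + 29.1) / 8 = 328.2000 / 8 = 41.0250
UCL = X̄̄ + A₂·R̄ = 804.7500 + 0.373 × 41.0250 = 820.0523

820.05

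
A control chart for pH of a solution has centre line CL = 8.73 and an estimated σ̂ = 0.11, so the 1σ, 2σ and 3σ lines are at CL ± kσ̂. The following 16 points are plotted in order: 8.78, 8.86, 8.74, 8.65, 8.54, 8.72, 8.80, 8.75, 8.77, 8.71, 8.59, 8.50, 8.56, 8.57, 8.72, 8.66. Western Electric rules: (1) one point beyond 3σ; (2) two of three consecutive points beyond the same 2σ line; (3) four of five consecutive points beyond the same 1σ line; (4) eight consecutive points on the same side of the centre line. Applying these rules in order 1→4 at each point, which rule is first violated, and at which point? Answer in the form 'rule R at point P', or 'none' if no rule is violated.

rule 3 at point 14

Zone of each point (C = within 1σ̂, B = 1σ̂–2σ̂, A = 2σ̂–3σ̂, * = beyond 3σ̂; sign = side of CL): 1:+C, 2:+B, 3:+C, 4:-C, 5:-B, 6:-C, 7:+C, 8:+C, 9:+C, 10:-C, 11:-B, 12:-A, 13:-B, 14:-B, 15:-C, 16:-C
Rule 3 (four of five consecutive points beyond the same 1σ limit) is satisfied at point 14.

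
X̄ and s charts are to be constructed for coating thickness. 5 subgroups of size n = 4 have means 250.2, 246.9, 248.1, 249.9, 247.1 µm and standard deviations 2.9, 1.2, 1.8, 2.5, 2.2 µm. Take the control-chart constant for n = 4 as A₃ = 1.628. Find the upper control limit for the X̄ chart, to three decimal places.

251.891

X̄̄ = (250.2 + 246.9 + 248.1 + 249.9 + 247.1) / 5 = 248.4400
s̄ = (2.9 + 1.2 + 1.8 + 2.5 + 2.2) / 5 = 2.1200
UCL = X̄̄ + A₃·s̄ = 248.4400 + 1.628 × 2.1200 = 251.8914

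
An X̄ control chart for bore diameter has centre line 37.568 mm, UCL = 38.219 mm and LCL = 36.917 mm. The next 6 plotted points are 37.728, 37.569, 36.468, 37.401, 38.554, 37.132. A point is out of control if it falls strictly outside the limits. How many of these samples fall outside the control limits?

2

Compare each point to [36.917, 38.219]: sample 3 = 36.468 < LCL; sample 5 = 38.554 > UCL.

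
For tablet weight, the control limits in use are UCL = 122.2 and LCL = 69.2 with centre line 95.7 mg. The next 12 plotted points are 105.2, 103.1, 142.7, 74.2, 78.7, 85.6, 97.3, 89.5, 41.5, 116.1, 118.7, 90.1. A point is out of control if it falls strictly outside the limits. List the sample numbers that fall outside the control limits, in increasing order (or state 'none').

3, 9

Compare each point to [69.2, 122.2]: sample 3 = 142.7 > UCL; sample 9 = 41.5 < LCL.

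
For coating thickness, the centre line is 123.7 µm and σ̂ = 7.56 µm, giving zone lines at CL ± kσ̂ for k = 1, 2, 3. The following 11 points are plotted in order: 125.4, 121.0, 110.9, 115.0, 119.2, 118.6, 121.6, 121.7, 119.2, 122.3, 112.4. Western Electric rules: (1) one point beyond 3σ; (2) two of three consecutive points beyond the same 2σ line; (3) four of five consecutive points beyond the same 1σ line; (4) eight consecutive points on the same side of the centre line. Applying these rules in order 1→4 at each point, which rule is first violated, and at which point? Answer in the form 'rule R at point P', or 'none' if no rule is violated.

rule 4 at point 9

Zone of each point (C = within 1σ̂, B = 1σ̂–2σ̂, A = 2σ̂–3σ̂, * = beyond 3σ̂; sign = side of CL): 1:+C, 2:-C, 3:-B, 4:-B, 5:-C, 6:-C, 7:-C, 8:-C, 9:-C, 10:-C, 11:-B
Rule 4 (eight consecutive points on the same side of the centre line) is satisfied at point 9.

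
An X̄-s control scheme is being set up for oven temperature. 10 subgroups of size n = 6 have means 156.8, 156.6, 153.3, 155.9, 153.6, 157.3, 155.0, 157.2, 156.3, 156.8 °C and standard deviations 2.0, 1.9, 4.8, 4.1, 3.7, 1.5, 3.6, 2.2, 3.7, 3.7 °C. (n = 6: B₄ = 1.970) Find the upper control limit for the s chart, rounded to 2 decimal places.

6.15

s̄ = (2.0 + 1.9 + 4.8 + 4.1 + 3.7 + 1.5 + 3.6 + 2.2 + 3.7 + 3.7) / 10 = 3.1200
UCL_s = B₄·s̄ = 1.970 × 3.1200 = 6.1464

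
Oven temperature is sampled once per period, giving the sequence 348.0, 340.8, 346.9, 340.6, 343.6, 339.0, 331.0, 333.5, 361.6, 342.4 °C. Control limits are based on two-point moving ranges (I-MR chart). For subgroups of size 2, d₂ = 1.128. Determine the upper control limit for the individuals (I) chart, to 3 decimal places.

X̄ = (348.0 + 340.8 + 346.9 + 340.6 + 343.6 + 339.0 + 331.0 + 333.5 + 361.6 + 342.4) / 10 = 342.7400
Moving ranges: 7.2, 6.1, 6.3, 3.0, 4.6, 8.0, 2.5, 28.1, 19.2; M̄R̄ = 85.0000 / 9 = 9.4444
UCL = X̄ + 3·M̄R̄/d₂ = 342.7400 + 3 × 9.4444 / 1.128 = 367.8582

367.858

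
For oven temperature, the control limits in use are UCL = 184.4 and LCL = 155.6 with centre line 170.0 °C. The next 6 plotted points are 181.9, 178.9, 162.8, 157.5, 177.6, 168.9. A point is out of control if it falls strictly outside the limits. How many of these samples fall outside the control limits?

0

All 6 points lie within [155.6, 184.4].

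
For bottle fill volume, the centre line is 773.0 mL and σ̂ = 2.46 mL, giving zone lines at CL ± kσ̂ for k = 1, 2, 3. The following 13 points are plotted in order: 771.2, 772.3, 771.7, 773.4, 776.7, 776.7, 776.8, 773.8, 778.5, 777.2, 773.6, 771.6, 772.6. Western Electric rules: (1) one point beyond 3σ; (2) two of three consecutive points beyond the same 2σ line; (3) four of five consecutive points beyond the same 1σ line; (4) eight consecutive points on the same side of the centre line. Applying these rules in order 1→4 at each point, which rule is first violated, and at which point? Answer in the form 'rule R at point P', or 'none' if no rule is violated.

rule 3 at point 9

Zone of each point (C = within 1σ̂, B = 1σ̂–2σ̂, A = 2σ̂–3σ̂, * = beyond 3σ̂; sign = side of CL): 1:-C, 2:-C, 3:-C, 4:+C, 5:+B, 6:+B, 7:+B, 8:+C, 9:+A, 10:+B, 11:+C, 12:-C, 13:-C
Rule 3 (four of five consecutive points beyond the same 1σ limit) is satisfied at point 9.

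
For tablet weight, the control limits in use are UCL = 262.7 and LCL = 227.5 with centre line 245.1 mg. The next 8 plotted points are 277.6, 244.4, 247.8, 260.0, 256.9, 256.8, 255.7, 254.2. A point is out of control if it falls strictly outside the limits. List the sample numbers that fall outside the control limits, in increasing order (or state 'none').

1

Compare each point to [227.5, 262.7]: sample 1 = 277.6 > UCL.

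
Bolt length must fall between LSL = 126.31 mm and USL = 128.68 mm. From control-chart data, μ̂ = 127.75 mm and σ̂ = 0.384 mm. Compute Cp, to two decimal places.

1.03

Cp = (USL − LSL) / (6σ̂) = (128.68 − 126.31) / (6 × 0.384) = 2.3700 / 2.3040 = 1.0286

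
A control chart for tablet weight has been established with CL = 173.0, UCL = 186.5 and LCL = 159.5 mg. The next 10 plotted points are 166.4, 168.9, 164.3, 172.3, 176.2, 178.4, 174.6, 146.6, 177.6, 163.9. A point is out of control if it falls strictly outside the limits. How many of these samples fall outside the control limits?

1

Compare each point to [159.5, 186.5]: sample 8 = 146.6 < LCL.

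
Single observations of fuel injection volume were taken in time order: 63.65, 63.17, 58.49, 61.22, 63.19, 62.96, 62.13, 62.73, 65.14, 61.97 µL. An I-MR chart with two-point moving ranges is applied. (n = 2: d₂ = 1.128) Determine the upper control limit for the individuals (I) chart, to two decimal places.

67.52

X̄ = (63.65 + 63.17 + 58.49 + 61.22 + 63.19 + 62.96 + 62.13 + 62.73 + 65.14 + 61.97) / 10 = 62.4650
Moving ranges: 0.48, 4.68, 2.73, 1.97, 0.23, 0.83, 0.60, 2.41, 3.17; M̄R̄ = 17.1000 / 9 = 1.9000
UCL = X̄ + 3·M̄R̄/d₂ = 62.4650 + 3 × 1.9000 / 1.128 = 67.5182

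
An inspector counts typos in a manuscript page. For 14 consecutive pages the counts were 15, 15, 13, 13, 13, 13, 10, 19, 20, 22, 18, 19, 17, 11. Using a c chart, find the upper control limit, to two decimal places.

27.41

c̄ = (15 + 15 + 13 + 13 + 13 + 13 + 10 + 19 + 20 + 22 + 18 + 19 + 17 + 11) / 14 = 218 / 14 = 15.5714
UCL = c̄ + 3√c̄ = 15.5714 + 3 × √15.5714 = 15.5714 + 3 × 3.9461 = 27.4096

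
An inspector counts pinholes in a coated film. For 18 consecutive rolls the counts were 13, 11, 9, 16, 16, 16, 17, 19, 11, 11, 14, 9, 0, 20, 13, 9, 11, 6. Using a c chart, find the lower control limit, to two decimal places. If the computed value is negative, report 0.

c̄ = (13 + 11 + 9 + 16 + 16 + 16 + 17 + 19 + 11 + 11 + 14 + 9 + 0 + 20 + 13 + 9 + 11 + 6) / 18 = 221 / 18 = 12.2778
LCL = c̄ − 3√c̄ = 12.2778 − 3 × 3.5040 = 1.7659

1.77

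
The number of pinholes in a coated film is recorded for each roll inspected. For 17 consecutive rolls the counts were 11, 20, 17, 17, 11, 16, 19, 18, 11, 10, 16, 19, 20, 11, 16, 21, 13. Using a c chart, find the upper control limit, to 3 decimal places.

c̄ = (11 + 20 + 17 + 17 + 11 + 16 + 19 + 18 + 11 + 10 + 16 + 19 + 20 + 11 + 16 + 21 + 13) / 17 = 266 / 17 = 15.6471
UCL = c̄ + 3√c̄ = 15.6471 + 3 × √15.6471 = 15.6471 + 3 × 3.9556 = 27.5140

27.514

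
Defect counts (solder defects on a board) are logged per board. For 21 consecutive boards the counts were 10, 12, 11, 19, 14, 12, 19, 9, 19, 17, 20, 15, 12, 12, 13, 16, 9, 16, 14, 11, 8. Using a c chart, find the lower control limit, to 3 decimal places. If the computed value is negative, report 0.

c̄ = (10 + 12 + 11 + 19 + 14 + 12 + 19 + 9 + 19 + 17 + 20 + 15 + 12 + 12 + 13 + 16 + 9 + 16 + 14 + 11 + 8) / 21 = 288 / 21 = 13.7143
LCL = c̄ − 3√c̄ = 13.7143 − 3 × 3.7033 = 2.6044

2.604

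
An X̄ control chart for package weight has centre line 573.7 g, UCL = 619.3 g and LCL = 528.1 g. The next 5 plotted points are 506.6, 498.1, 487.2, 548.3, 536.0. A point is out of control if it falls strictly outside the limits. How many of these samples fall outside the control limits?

Compare each point to [528.1, 619.3]: sample 1 = 506.6 < LCL; sample 2 = 498.1 < LCL; sample 3 = 487.2 < LCL.

3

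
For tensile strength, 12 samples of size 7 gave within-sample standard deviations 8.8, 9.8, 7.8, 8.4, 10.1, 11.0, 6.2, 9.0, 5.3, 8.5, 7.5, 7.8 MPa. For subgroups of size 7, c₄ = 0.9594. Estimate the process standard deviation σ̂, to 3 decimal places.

s̄ = (8.8 + 9.8 + 7.8 + 8.4 + 10.1 + 11.0 + 6.2 + 9.0 + 5.3 + 8.5 + 7.5 + 7.8) / 12 = 8.3500
σ̂ = s̄ / c₄ = 8.3500 / 0.9594 = 8.7034

8.703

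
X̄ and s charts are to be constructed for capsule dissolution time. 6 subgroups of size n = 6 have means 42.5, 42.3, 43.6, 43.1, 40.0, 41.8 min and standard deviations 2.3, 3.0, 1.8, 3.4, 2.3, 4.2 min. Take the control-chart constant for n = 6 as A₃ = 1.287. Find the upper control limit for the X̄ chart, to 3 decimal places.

45.863

X̄̄ = (42.5 + 42.3 + 43.6 + 43.1 + 40.0 + 41.8) / 6 = 42.2167
s̄ = (2.3 + 3.0 + 1.8 + 3.4 + 2.3 + 4.2) / 6 = 2.8333
UCL = X̄̄ + A₃·s̄ = 42.2167 + 1.287 × 2.8333 = 45.8632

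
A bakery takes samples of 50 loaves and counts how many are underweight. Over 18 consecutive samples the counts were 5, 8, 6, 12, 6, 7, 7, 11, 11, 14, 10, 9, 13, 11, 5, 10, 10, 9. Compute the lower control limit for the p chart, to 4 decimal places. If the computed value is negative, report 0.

0.0184

p̄ = Σdᵢ / (k·n) = 164 / (18 × 50) = 0.18222
LCL = p̄ − 3·√(p̄(1−p̄)/n) = 0.18222 − 3 × 0.05459 = 0.01844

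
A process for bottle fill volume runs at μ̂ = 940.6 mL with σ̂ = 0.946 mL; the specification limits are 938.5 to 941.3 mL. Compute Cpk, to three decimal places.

Cpu = (USL − μ̂) / (3σ̂) = (941.3 − 940.6) / (3 × 0.946) = 0.2467; Cpl = (μ̂ − LSL) / (3σ̂) = (940.6 − 938.5) / (3 × 0.946) = 0.7400; Cpk = min(Cpu, Cpl) = 0.2467

0.247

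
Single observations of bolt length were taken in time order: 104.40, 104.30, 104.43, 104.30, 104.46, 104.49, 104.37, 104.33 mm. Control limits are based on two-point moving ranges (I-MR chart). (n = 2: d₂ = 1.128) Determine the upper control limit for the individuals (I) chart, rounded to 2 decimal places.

104.65

X̄ = (104.40 + 104.30 + 104.43 + 104.30 + 104.46 + 104.49 + 104.37 + 104.33) / 8 = 104.3850
Moving ranges: 0.10, 0.13, 0.13, 0.16, 0.03, 0.12, 0.04; M̄R̄ = 0.7100 / 7 = 0.1014
UCL = X̄ + 3·M̄R̄/d₂ = 104.3850 + 3 × 0.1014 / 1.128 = 104.6548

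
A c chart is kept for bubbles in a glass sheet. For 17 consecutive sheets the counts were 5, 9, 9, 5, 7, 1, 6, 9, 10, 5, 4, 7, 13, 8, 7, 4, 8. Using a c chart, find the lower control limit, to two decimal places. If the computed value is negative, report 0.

c̄ = (5 + 9 + 9 + 5 + 7 + 1 + 6 + 9 + 10 + 5 + 4 + 7 + 13 + 8 + 7 + 4 + 8) / 17 = 117 / 17 = 6.8824
LCL = c̄ − 3√c̄ = 6.8824 − 3 × 2.6234 = -0.9879 → 0 (cannot be negative)

0.00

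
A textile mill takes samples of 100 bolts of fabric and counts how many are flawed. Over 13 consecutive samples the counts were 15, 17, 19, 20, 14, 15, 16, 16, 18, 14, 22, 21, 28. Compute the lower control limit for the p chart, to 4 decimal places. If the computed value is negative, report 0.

p̄ = Σdᵢ / (k·n) = 235 / (13 × 100) = 0.18077
LCL = p̄ − 3·√(p̄(1−p̄)/n) = 0.18077 − 3 × 0.03848 = 0.06532

0.0653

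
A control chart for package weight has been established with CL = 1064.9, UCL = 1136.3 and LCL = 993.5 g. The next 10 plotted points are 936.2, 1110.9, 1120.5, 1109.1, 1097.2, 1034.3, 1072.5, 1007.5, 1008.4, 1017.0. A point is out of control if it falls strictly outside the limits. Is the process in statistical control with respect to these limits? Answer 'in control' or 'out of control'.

out of control

Compare each point to [993.5, 1136.3]: sample 1 = 936.2 < LCL.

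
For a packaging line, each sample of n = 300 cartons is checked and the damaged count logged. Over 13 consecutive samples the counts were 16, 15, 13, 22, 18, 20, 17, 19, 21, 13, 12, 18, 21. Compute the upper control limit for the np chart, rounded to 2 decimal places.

p̄ = Σdᵢ / (k·n) = 225 / (13 × 300) = 0.05769
UCL = np̄ + 3·√(np̄(1−p̄)) = 17.3077 + 3 × √(17.3077×0.94231) = 17.3077 + 3 × 4.0385 = 29.4231

29.42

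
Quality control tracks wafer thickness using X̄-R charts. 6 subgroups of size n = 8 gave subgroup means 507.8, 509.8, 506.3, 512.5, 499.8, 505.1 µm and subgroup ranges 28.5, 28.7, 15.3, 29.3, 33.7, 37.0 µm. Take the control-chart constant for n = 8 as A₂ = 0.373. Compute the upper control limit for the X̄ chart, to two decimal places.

X̄̄ = (507.8 + 509.8 + 506.3 + 512.5 + 499.8 + 505.1) / 6 = 3041.3000 / 6 = 506.8833
R̄ = (28.5 + 28.7 + 15.3 + 29.3 + 33.7 + 37.0) / 6 = 172.5000 / 6 = 28.7500
UCL = X̄̄ + A₂·R̄ = 506.8833 + 0.373 × 28.7500 = 517.6071

517.61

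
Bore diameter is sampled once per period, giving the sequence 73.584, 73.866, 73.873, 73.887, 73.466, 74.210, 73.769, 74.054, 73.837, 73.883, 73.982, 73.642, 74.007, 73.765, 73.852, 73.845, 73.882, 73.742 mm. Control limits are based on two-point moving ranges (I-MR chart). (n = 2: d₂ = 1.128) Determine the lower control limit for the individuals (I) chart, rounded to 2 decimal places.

X̄ = (73.584 + 73.866 + 73.873 + 73.887 + 73.466 + 74.210 + 73.769 + 74.054 + 73.837 + 73.883 + 73.982 + 73.642 + 74.007 + 73.765 + 73.852 + 73.845 + 73.882 + 73.742) / 18 = 73.8414
Moving ranges: 0.282, 0.007, 0.014, 0.421, 0.744, 0.441, 0.285, 0.217, 0.046, 0.099, 0.340, 0.365, 0.242, 0.087, 0.007, 0.037, 0.140; M̄R̄ = 3.7740 / 17 = 0.2220
LCL = X̄ − 3·M̄R̄/d₂ = 73.8414 − 3 × 0.2220 / 1.128 = 73.2510

73.25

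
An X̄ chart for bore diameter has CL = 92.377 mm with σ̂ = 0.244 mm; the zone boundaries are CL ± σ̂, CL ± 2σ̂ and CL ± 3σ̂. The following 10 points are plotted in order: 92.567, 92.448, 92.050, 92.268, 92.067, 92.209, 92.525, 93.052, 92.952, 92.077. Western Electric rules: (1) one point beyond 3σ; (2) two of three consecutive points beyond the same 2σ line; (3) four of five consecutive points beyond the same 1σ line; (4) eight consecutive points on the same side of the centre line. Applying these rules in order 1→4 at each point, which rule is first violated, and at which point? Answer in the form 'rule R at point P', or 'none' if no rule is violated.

Zone of each point (C = within 1σ̂, B = 1σ̂–2σ̂, A = 2σ̂–3σ̂, * = beyond 3σ̂; sign = side of CL): 1:+C, 2:+C, 3:-B, 4:-C, 5:-B, 6:-C, 7:+C, 8:+A, 9:+A, 10:-B
Rule 2 (two of three consecutive points beyond the same 2σ limit) is satisfied at point 9.

rule 2 at point 9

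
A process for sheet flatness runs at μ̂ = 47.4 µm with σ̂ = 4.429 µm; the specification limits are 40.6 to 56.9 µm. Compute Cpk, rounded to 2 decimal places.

Cpu = (USL − μ̂) / (3σ̂) = (56.9 − 47.4) / (3 × 4.429) = 0.7150; Cpl = (μ̂ − LSL) / (3σ̂) = (47.4 − 40.6) / (3 × 4.429) = 0.5118; Cpk = min(Cpu, Cpl) = 0.5118

0.51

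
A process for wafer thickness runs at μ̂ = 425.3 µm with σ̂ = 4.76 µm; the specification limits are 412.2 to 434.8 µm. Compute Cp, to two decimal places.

Cp = (USL − LSL) / (6σ̂) = (434.8 − 412.2) / (6 × 4.76) = 22.6000 / 28.5600 = 0.7913

0.79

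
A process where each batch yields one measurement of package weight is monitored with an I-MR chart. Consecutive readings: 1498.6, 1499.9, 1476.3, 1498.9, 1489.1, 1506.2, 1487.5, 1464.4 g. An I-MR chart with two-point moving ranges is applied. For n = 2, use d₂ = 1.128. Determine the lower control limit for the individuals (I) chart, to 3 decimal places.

X̄ = (1498.6 + 1499.9 + 1476.3 + 1498.9 + 1489.1 + 1506.2 + 1487.5 + 1464.4) / 8 = 1490.1125
Moving ranges: 1.3, 23.6, 22.6, 9.8, 17.1, 18.7, 23.1; M̄R̄ = 116.2000 / 7 = 16.6000
LCL = X̄ − 3·M̄R̄/d₂ = 1490.1125 − 3 × 16.6000 / 1.128 = 1445.9636

1445.964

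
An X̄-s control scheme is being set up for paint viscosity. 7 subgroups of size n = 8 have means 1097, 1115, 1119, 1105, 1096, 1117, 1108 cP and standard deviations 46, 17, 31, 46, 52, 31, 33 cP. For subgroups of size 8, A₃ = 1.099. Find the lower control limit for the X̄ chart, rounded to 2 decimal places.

X̄̄ = (1097 + 1115 + 1119 + 1105 + 1096 + 1117 + 1108) / 7 = 1108.1429
s̄ = (46 + 17 + 31 + 46 + 52 + 31 + 33) / 7 = 36.5714
LCL = X̄̄ − A₃·s̄ = 1108.1429 − 1.099 × 36.5714 = 1067.9509

1067.95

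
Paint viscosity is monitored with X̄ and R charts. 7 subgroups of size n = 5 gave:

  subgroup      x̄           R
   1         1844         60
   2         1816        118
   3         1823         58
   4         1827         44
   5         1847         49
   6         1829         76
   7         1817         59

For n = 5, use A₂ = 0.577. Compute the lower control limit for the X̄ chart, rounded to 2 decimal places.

X̄̄ = (1844 + 1816 + 1823 + 1827 + 1847 + 1829 + 1817) / 7 = 12803.0000 / 7 = 1829.0000
R̄ = (60 + 118 + 58 + 44 + 49 + 76 + 59) / 7 = 464.0000 / 7 = 66.2857
LCL = X̄̄ − A₂·R̄ = 1829.0000 − 0.577 × 66.2857 = 1790.7531

1790.75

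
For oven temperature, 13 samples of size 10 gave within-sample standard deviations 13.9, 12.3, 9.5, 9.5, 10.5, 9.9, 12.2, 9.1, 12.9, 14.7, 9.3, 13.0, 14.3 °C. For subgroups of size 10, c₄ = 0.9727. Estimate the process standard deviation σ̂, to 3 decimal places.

11.949

s̄ = (13.9 + 12.3 + 9.5 + 9.5 + 10.5 + 9.9 + 12.2 + 9.1 + 12.9 + 14.7 + 9.3 + 13.0 + 14.3) / 13 = 11.6231
σ̂ = s̄ / c₄ = 11.6231 / 0.9727 = 11.9493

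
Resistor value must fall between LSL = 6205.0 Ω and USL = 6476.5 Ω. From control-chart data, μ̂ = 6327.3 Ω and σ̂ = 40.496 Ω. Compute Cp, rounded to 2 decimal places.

1.12

Cp = (USL − LSL) / (6σ̂) = (6476.5 − 6205.0) / (6 × 40.496) = 271.5000 / 242.9760 = 1.1174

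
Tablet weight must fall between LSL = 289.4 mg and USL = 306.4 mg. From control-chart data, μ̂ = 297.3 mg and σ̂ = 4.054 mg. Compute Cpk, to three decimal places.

Cpu = (USL − μ̂) / (3σ̂) = (306.4 − 297.3) / (3 × 4.054) = 0.7482; Cpl = (μ̂ − LSL) / (3σ̂) = (297.3 − 289.4) / (3 × 4.054) = 0.6496; Cpk = min(Cpu, Cpl) = 0.6496

0.650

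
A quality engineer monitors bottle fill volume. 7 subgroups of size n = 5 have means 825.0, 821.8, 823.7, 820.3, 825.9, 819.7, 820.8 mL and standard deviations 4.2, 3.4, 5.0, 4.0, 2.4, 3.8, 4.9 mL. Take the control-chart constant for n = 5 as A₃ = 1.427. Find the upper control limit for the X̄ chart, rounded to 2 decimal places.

828.10

X̄̄ = (825.0 + 821.8 + 823.7 + 820.3 + 825.9 + 819.7 + 820.8) / 7 = 822.4571
s̄ = (4.2 + 3.4 + 5.0 + 4.0 + 2.4 + 3.8 + 4.9) / 7 = 3.9571
UCL = X̄̄ + A₃·s̄ = 822.4571 + 1.427 × 3.9571 = 828.1040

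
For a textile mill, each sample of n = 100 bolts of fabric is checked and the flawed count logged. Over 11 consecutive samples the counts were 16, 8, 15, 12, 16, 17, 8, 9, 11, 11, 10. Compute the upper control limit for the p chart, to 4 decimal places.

p̄ = Σdᵢ / (k·n) = 133 / (11 × 100) = 0.12091
UCL = p̄ + 3·√(p̄(1−p̄)/n) = 0.12091 + 3 × √(0.12091×0.87909/100) = 0.12091 + 3 × 0.03260 = 0.21872

0.2187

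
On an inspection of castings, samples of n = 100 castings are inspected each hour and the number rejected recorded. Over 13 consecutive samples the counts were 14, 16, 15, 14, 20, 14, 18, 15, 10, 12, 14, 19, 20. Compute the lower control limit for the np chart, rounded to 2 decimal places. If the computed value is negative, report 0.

4.62

p̄ = Σdᵢ / (k·n) = 201 / (13 × 100) = 0.15462
LCL = np̄ − 3·√(np̄(1−p̄)) = 15.4615 − 3 × 3.6154 = 4.6154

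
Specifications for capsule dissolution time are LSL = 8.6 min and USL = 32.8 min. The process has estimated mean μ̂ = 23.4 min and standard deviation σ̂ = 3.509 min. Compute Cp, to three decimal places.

1.149

Cp = (USL − LSL) / (6σ̂) = (32.8 − 8.6) / (6 × 3.509) = 24.2000 / 21.0540 = 1.1494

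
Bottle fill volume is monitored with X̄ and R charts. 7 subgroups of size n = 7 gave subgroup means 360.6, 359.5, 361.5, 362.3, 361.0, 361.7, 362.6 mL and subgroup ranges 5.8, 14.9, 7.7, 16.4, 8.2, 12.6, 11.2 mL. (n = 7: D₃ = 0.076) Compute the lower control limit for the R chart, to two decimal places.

0.83

R̄ = (5.8 + 14.9 + 7.7 + 16.4 + 8.2 + 12.6 + 11.2) / 7 = 76.8000 / 7 = 10.9714
LCL_R = D₃·R̄ = 0.076 × 10.9714 = 0.8338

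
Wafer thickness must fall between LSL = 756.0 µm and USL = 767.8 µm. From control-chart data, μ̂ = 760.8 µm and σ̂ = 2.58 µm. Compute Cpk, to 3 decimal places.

Cpu = (USL − μ̂) / (3σ̂) = (767.8 − 760.8) / (3 × 2.58) = 0.9044; Cpl = (μ̂ − LSL) / (3σ̂) = (760.8 − 756.0) / (3 × 2.58) = 0.6202; Cpk = min(Cpu, Cpl) = 0.6202

0.620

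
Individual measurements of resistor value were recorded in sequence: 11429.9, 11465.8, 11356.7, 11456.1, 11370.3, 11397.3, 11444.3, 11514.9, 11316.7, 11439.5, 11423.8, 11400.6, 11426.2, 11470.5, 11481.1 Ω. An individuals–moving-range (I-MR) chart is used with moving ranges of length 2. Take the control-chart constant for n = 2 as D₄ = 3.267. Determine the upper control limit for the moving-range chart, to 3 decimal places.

213.568

Moving ranges: 35.9, 109.1, 99.4, 85.8, 27.0, 47.0, 70.6, 198.2, 122.8, 15.7, 23.2, 25.6, 44.3, 10.6; M̄R̄ = 915.2000 / 14 = 65.3714
UCL_MR = D₄·M̄R̄ = 3.267 × 65.3714 = 213.5685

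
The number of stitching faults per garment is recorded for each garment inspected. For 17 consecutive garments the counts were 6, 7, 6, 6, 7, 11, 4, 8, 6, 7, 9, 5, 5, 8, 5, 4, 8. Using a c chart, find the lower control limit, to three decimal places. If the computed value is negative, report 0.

0.000

c̄ = (6 + 7 + 6 + 6 + 7 + 11 + 4 + 8 + 6 + 7 + 9 + 5 + 5 + 8 + 5 + 4 + 8) / 17 = 112 / 17 = 6.5882
LCL = c̄ − 3√c̄ = 6.5882 − 3 × 2.5668 = -1.1120 → 0 (cannot be negative)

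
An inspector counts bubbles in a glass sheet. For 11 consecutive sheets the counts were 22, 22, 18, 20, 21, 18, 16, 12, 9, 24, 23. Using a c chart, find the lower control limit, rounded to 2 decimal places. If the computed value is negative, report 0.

5.69

c̄ = (22 + 22 + 18 + 20 + 21 + 18 + 16 + 12 + 9 + 24 + 23) / 11 = 205 / 11 = 18.6364
LCL = c̄ − 3√c̄ = 18.6364 − 3 × 4.3170 = 5.6854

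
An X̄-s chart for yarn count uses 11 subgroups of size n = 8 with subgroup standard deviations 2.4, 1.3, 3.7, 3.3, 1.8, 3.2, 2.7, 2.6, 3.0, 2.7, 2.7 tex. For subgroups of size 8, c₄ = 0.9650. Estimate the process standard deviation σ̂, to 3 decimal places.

2.770

s̄ = (2.4 + 1.3 + 3.7 + 3.3 + 1.8 + 3.2 + 2.7 + 2.6 + 3.0 + 2.7 + 2.7) / 11 = 2.6727
σ̂ = s̄ / c₄ = 2.6727 / 0.9650 = 2.7697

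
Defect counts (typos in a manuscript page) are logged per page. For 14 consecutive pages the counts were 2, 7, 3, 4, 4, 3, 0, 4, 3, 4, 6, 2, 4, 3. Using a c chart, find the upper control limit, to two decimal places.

9.11

c̄ = (2 + 7 + 3 + 4 + 4 + 3 + 0 + 4 + 3 + 4 + 6 + 2 + 4 + 3) / 14 = 49 / 14 = 3.5000
UCL = c̄ + 3√c̄ = 3.5000 + 3 × √3.5000 = 3.5000 + 3 × 1.8708 = 9.1125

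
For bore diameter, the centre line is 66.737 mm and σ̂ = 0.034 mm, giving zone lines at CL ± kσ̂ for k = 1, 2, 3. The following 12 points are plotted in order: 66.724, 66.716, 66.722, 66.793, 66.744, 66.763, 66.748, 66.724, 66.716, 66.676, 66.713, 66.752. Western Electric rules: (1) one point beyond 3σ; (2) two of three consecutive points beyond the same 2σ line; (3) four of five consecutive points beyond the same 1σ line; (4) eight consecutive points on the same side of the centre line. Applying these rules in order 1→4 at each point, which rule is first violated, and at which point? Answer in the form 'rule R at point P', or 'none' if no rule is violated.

none

Zone of each point (C = within 1σ̂, B = 1σ̂–2σ̂, A = 2σ̂–3σ̂, * = beyond 3σ̂; sign = side of CL): 1:-C, 2:-C, 3:-C, 4:+B, 5:+C, 6:+C, 7:+C, 8:-C, 9:-C, 10:-B, 11:-C, 12:+C
No rule fires across all 12 points.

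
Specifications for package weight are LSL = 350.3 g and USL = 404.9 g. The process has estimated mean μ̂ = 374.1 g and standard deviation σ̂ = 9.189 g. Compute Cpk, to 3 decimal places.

Cpu = (USL − μ̂) / (3σ̂) = (404.9 − 374.1) / (3 × 9.189) = 1.1173; Cpl = (μ̂ − LSL) / (3σ̂) = (374.1 − 350.3) / (3 × 9.189) = 0.8634; Cpk = min(Cpu, Cpl) = 0.8634

0.863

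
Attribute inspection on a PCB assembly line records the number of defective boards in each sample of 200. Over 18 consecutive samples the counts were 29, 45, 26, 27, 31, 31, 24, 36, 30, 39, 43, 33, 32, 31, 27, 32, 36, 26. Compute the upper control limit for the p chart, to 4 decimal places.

0.2384

p̄ = Σdᵢ / (k·n) = 578 / (18 × 200) = 0.16056
UCL = p̄ + 3·√(p̄(1−p̄)/n) = 0.16056 + 3 × √(0.16056×0.83944/200) = 0.16056 + 3 × 0.02596 = 0.23843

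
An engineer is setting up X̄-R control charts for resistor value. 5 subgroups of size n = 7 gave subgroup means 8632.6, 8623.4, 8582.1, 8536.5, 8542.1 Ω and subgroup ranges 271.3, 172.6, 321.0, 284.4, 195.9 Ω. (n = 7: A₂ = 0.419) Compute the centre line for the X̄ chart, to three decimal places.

X̄̄ = (8632.6 + 8623.4 + 8582.1 + 8536.5 + 8542.1) / 5 = 42916.7000 / 5 = 8583.3400
CL = X̄̄ = 8583.3400

8583.340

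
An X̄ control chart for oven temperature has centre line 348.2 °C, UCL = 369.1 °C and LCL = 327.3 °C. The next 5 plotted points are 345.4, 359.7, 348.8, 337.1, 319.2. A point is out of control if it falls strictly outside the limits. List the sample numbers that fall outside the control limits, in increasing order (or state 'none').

5

Compare each point to [327.3, 369.1]: sample 5 = 319.2 < LCL.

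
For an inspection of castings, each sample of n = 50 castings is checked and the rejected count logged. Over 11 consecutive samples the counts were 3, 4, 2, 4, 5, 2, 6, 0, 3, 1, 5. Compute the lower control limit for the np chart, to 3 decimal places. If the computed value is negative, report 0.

p̄ = Σdᵢ / (k·n) = 35 / (11 × 50) = 0.06364
LCL = np̄ − 3·√(np̄(1−p̄)) = 3.1818 − 3 × 1.7261 = -1.9964 → 0 (negative, so LCL = 0)

0.000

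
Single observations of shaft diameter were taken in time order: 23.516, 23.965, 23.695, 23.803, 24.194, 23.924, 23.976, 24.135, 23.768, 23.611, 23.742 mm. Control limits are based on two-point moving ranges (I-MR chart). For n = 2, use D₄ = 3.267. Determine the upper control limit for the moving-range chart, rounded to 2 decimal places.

Moving ranges: 0.449, 0.270, 0.108, 0.391, 0.270, 0.052, 0.159, 0.367, 0.157, 0.131; M̄R̄ = 2.3540 / 10 = 0.2354
UCL_MR = D₄·M̄R̄ = 3.267 × 0.2354 = 0.7691

0.77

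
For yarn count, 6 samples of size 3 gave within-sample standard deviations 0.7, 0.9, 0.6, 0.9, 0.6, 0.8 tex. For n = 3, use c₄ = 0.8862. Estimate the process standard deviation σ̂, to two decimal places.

0.85

s̄ = (0.7 + 0.9 + 0.6 + 0.9 + 0.6 + 0.8) / 6 = 0.7500
σ̂ = s̄ / c₄ = 0.7500 / 0.8862 = 0.8463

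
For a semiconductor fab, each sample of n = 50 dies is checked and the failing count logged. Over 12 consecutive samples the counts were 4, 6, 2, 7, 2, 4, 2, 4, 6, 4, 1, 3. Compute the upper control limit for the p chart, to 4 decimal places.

0.1867

p̄ = Σdᵢ / (k·n) = 45 / (12 × 50) = 0.07500
UCL = p̄ + 3·√(p̄(1−p̄)/n) = 0.07500 + 3 × √(0.07500×0.92500/50) = 0.07500 + 3 × 0.03725 = 0.18675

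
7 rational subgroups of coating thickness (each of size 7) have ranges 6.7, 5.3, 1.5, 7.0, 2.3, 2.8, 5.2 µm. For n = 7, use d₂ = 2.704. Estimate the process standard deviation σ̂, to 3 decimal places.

1.627

R̄ = (6.7 + 5.3 + 1.5 + 7.0 + 2.3 + 2.8 + 5.2) / 7 = 4.4000
σ̂ = R̄ / d₂ = 4.4000 / 2.704 = 1.6272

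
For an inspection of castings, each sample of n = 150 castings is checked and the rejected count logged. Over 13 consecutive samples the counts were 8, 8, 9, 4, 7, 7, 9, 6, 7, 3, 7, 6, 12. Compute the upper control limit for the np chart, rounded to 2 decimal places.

14.98

p̄ = Σdᵢ / (k·n) = 93 / (13 × 150) = 0.04769
UCL = np̄ + 3·√(np̄(1−p̄)) = 7.1538 + 3 × √(7.1538×0.95231) = 7.1538 + 3 × 2.6101 = 14.9842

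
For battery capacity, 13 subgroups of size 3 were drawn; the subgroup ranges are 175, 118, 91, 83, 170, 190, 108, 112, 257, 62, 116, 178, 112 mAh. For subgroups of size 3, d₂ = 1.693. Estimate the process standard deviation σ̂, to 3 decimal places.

80.513

R̄ = (175 + 118 + 91 + 83 + 170 + 190 + 108 + 112 + 257 + 62 + 116 + 178 + 112) / 13 = 136.3077
σ̂ = R̄ / d₂ = 136.3077 / 1.693 = 80.5125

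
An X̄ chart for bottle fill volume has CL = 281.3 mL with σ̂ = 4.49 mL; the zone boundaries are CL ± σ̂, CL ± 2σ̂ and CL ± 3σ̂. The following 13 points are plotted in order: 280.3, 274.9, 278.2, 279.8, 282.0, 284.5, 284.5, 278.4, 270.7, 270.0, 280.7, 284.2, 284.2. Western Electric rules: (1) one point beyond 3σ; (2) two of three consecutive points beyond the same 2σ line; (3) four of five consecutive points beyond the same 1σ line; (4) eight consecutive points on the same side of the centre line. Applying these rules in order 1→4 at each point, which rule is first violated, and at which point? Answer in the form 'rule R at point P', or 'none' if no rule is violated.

rule 2 at point 10

Zone of each point (C = within 1σ̂, B = 1σ̂–2σ̂, A = 2σ̂–3σ̂, * = beyond 3σ̂; sign = side of CL): 1:-C, 2:-B, 3:-C, 4:-C, 5:+C, 6:+C, 7:+C, 8:-C, 9:-A, 10:-A, 11:-C, 12:+C, 13:+C
Rule 2 (two of three consecutive points beyond the same 2σ limit) is satisfied at point 10.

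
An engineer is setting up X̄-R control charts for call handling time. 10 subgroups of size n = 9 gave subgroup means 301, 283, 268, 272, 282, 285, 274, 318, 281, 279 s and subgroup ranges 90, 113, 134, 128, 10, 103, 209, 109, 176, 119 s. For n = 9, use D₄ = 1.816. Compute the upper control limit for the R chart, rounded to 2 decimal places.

216.29

R̄ = (90 + 113 + 134 + 128 + 10 + 103 + 209 + 109 + 176 + 119) / 10 = 1191.0000 / 10 = 119.1000
UCL_R = D₄·R̄ = 1.816 × 119.1000 = 216.2856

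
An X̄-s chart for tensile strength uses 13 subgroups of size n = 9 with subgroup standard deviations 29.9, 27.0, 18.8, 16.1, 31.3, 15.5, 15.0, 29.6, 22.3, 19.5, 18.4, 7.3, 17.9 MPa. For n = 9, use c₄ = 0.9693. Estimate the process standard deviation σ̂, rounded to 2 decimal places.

21.32

s̄ = (29.9 + 27.0 + 18.8 + 16.1 + 31.3 + 15.5 + 15.0 + 29.6 + 22.3 + 19.5 + 18.4 + 7.3 + 17.9) / 13 = 20.6615
σ̂ = s̄ / c₄ = 20.6615 / 0.9693 = 21.3159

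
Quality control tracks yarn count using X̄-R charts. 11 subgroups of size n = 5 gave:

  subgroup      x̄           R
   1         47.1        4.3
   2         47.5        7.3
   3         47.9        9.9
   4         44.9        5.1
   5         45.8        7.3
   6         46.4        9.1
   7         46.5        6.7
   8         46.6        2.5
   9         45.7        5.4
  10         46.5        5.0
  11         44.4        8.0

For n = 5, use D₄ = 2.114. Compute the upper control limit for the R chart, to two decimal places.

13.57

R̄ = (4.3 + 7.3 + 9.9 + 5.1 + 7.3 + 9.1 + 6.7 + 2.5 + 5.4 + 5.0 + 8.0) / 11 = 70.6000 / 11 = 6.4182
UCL_R = D₄·R̄ = 2.114 × 6.4182 = 13.5680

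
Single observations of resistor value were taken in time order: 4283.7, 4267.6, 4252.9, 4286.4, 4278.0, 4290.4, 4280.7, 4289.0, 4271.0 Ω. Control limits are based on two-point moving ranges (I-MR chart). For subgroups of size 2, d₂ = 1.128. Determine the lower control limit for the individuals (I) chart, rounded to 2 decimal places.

4237.49

X̄ = (4283.7 + 4267.6 + 4252.9 + 4286.4 + 4278.0 + 4290.4 + 4280.7 + 4289.0 + 4271.0) / 9 = 4277.7444
Moving ranges: 16.1, 14.7, 33.5, 8.4, 12.4, 9.7, 8.3, 18.0; M̄R̄ = 121.1000 / 8 = 15.1375
LCL = X̄ − 3·M̄R̄/d₂ = 4277.7444 − 3 × 15.1375 / 1.128 = 4237.4851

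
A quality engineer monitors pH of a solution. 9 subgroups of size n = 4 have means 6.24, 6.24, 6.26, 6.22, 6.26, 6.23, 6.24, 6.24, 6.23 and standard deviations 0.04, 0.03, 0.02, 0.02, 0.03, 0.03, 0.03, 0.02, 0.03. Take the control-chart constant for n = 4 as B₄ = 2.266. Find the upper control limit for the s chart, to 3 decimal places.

0.063

s̄ = (0.04 + 0.03 + 0.02 + 0.02 + 0.03 + 0.03 + 0.03 + 0.02 + 0.03) / 9 = 0.0278
UCL_s = B₄·s̄ = 2.266 × 0.0278 = 0.0629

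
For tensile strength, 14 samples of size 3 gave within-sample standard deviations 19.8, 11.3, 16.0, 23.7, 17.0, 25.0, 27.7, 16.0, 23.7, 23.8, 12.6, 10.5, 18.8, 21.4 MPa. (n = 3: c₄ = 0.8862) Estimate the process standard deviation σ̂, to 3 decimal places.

21.545

s̄ = (19.8 + 11.3 + 16.0 + 23.7 + 17.0 + 25.0 + 27.7 + 16.0 + 23.7 + 23.8 + 12.6 + 10.5 + 18.8 + 21.4) / 14 = 19.0929
σ̂ = s̄ / c₄ = 19.0929 / 0.8862 = 21.5446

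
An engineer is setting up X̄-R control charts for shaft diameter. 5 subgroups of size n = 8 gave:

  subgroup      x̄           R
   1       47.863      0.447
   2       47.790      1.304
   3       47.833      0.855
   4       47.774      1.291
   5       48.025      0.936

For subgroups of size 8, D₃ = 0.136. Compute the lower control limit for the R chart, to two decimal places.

R̄ = (0.447 + 1.304 + 0.855 + 1.291 + 0.936) / 5 = 4.8330 / 5 = 0.9666
LCL_R = D₃·R̄ = 0.136 × 0.9666 = 0.1315

0.13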